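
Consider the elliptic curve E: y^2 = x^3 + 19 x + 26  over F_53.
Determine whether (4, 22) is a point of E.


Check whether y^2 = x^3 + 19 x + 26 (mod 53) for (x, y) = (4, 22).
LHS: y^2 = 22^2 mod 53 = 7
RHS: x^3 + 19 x + 26 = 4^3 + 19*4 + 26 mod 53 = 7
LHS = RHS

Yes, on the curve


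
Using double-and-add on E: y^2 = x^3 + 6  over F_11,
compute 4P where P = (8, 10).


k = 4 = 100_2 (binary, LSB first: 001)
Double-and-add from P = (8, 10):
  bit 0 = 0: acc unchanged = O
  bit 1 = 0: acc unchanged = O
  bit 2 = 1: acc = O + (4, 9) = (4, 9)

4P = (4, 9)


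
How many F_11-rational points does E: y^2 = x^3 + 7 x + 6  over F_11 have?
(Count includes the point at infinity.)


For each x in F_11, count y with y^2 = x^3 + 7 x + 6 mod 11:
  x = 1: RHS = 3, y in [5, 6]  -> 2 point(s)
  x = 5: RHS = 1, y in [1, 10]  -> 2 point(s)
  x = 6: RHS = 0, y in [0]  -> 1 point(s)
  x = 10: RHS = 9, y in [3, 8]  -> 2 point(s)
Affine points: 7. Add the point at infinity: total = 8.

#E(F_11) = 8


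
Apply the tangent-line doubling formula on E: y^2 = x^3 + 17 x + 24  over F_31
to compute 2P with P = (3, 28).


Doubling: s = (3 x1^2 + a) / (2 y1)
s = (3*3^2 + 17) / (2*28) mod 31 = 3
x3 = s^2 - 2 x1 mod 31 = 3^2 - 2*3 = 3
y3 = s (x1 - x3) - y1 mod 31 = 3 * (3 - 3) - 28 = 3

2P = (3, 3)


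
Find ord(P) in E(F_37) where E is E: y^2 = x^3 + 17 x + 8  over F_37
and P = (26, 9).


Compute successive multiples of P until we hit O:
  1P = (26, 9)
  2P = (15, 30)
  3P = (29, 27)
  4P = (18, 2)
  5P = (14, 20)
  6P = (13, 13)
  7P = (34, 2)
  8P = (35, 22)
  ... (continuing to 23P)
  23P = O

ord(P) = 23


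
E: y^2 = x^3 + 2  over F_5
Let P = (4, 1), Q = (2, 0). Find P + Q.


P != Q, so use the chord formula.
s = (y2 - y1) / (x2 - x1) = (4) / (3) mod 5 = 3
x3 = s^2 - x1 - x2 mod 5 = 3^2 - 4 - 2 = 3
y3 = s (x1 - x3) - y1 mod 5 = 3 * (4 - 3) - 1 = 2

P + Q = (3, 2)


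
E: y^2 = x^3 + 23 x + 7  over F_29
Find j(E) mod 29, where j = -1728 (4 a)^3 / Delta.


Delta = -16(4 a^3 + 27 b^2) mod 29 = 22
-1728 * (4 a)^3 = -1728 * (4*23)^3 mod 29 = 21
j = 21 * 22^(-1) mod 29 = 26

j = 26 (mod 29)


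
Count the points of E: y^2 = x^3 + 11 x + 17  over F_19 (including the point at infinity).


For each x in F_19, count y with y^2 = x^3 + 11 x + 17 mod 19:
  x = 0: RHS = 17, y in [6, 13]  -> 2 point(s)
  x = 2: RHS = 9, y in [3, 16]  -> 2 point(s)
  x = 3: RHS = 1, y in [1, 18]  -> 2 point(s)
  x = 4: RHS = 11, y in [7, 12]  -> 2 point(s)
  x = 5: RHS = 7, y in [8, 11]  -> 2 point(s)
  x = 7: RHS = 0, y in [0]  -> 1 point(s)
  x = 8: RHS = 9, y in [3, 16]  -> 2 point(s)
  x = 9: RHS = 9, y in [3, 16]  -> 2 point(s)
  x = 10: RHS = 6, y in [5, 14]  -> 2 point(s)
  x = 11: RHS = 6, y in [5, 14]  -> 2 point(s)
  x = 13: RHS = 1, y in [1, 18]  -> 2 point(s)
  x = 15: RHS = 4, y in [2, 17]  -> 2 point(s)
  x = 17: RHS = 6, y in [5, 14]  -> 2 point(s)
  x = 18: RHS = 5, y in [9, 10]  -> 2 point(s)
Affine points: 27. Add the point at infinity: total = 28.

#E(F_19) = 28


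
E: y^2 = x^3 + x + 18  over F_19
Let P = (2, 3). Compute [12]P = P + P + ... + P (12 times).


k = 12 = 1100_2 (binary, LSB first: 0011)
Double-and-add from P = (2, 3):
  bit 0 = 0: acc unchanged = O
  bit 1 = 0: acc unchanged = O
  bit 2 = 1: acc = O + (15, 11) = (15, 11)
  bit 3 = 1: acc = (15, 11) + (13, 9) = (11, 12)

12P = (11, 12)


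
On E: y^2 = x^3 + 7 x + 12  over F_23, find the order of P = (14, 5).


Compute successive multiples of P until we hit O:
  1P = (14, 5)
  2P = (22, 2)
  3P = (22, 21)
  4P = (14, 18)
  5P = O

ord(P) = 5


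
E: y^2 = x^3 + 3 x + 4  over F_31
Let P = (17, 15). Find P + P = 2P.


Doubling: s = (3 x1^2 + a) / (2 y1)
s = (3*17^2 + 3) / (2*15) mod 31 = 29
x3 = s^2 - 2 x1 mod 31 = 29^2 - 2*17 = 1
y3 = s (x1 - x3) - y1 mod 31 = 29 * (17 - 1) - 15 = 15

2P = (1, 15)


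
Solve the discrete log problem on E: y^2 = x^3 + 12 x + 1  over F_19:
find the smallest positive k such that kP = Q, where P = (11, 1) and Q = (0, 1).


Enumerate multiples of P until we hit Q = (0, 1):
  1P = (11, 1)
  2P = (8, 1)
  3P = (0, 18)
  4P = (14, 14)
  5P = (17, 11)
  6P = (17, 8)
  7P = (14, 5)
  8P = (0, 1)
Match found at i = 8.

k = 8


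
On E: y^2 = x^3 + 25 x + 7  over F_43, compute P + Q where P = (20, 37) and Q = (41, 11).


P != Q, so use the chord formula.
s = (y2 - y1) / (x2 - x1) = (17) / (21) mod 43 = 9
x3 = s^2 - x1 - x2 mod 43 = 9^2 - 20 - 41 = 20
y3 = s (x1 - x3) - y1 mod 43 = 9 * (20 - 20) - 37 = 6

P + Q = (20, 6)


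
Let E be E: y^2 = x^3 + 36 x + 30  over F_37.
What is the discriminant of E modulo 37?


4 a^3 + 27 b^2 = 4*36^3 + 27*30^2 = 186624 + 24300 = 210924
Delta = -16 * (210924) = -3374784
Delta mod 37 = 23

Delta = 23 (mod 37)


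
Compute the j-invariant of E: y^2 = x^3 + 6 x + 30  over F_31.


Delta = -16(4 a^3 + 27 b^2) mod 31 = 4
-1728 * (4 a)^3 = -1728 * (4*6)^3 mod 31 = 15
j = 15 * 4^(-1) mod 31 = 27

j = 27 (mod 31)


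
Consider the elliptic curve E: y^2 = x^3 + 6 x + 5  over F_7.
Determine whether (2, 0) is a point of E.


Check whether y^2 = x^3 + 6 x + 5 (mod 7) for (x, y) = (2, 0).
LHS: y^2 = 0^2 mod 7 = 0
RHS: x^3 + 6 x + 5 = 2^3 + 6*2 + 5 mod 7 = 4
LHS != RHS

No, not on the curve


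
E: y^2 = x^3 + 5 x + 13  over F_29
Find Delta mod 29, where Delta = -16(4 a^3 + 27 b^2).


4 a^3 + 27 b^2 = 4*5^3 + 27*13^2 = 500 + 4563 = 5063
Delta = -16 * (5063) = -81008
Delta mod 29 = 18

Delta = 18 (mod 29)


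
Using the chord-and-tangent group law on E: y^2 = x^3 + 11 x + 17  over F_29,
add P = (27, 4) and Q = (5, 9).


P != Q, so use the chord formula.
s = (y2 - y1) / (x2 - x1) = (5) / (7) mod 29 = 9
x3 = s^2 - x1 - x2 mod 29 = 9^2 - 27 - 5 = 20
y3 = s (x1 - x3) - y1 mod 29 = 9 * (27 - 20) - 4 = 1

P + Q = (20, 1)


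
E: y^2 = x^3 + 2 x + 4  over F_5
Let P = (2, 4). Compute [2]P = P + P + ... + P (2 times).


k = 2 = 10_2 (binary, LSB first: 01)
Double-and-add from P = (2, 4):
  bit 0 = 0: acc unchanged = O
  bit 1 = 1: acc = O + (0, 2) = (0, 2)

2P = (0, 2)


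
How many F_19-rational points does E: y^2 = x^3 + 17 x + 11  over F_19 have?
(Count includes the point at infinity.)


For each x in F_19, count y with y^2 = x^3 + 17 x + 11 mod 19:
  x = 0: RHS = 11, y in [7, 12]  -> 2 point(s)
  x = 6: RHS = 6, y in [5, 14]  -> 2 point(s)
  x = 7: RHS = 17, y in [6, 13]  -> 2 point(s)
  x = 9: RHS = 0, y in [0]  -> 1 point(s)
  x = 11: RHS = 9, y in [3, 16]  -> 2 point(s)
  x = 12: RHS = 5, y in [9, 10]  -> 2 point(s)
  x = 13: RHS = 16, y in [4, 15]  -> 2 point(s)
  x = 16: RHS = 9, y in [3, 16]  -> 2 point(s)
  x = 17: RHS = 7, y in [8, 11]  -> 2 point(s)
Affine points: 17. Add the point at infinity: total = 18.

#E(F_19) = 18


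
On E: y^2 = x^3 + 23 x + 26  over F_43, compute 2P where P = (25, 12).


Doubling: s = (3 x1^2 + a) / (2 y1)
s = (3*25^2 + 23) / (2*12) mod 43 = 11
x3 = s^2 - 2 x1 mod 43 = 11^2 - 2*25 = 28
y3 = s (x1 - x3) - y1 mod 43 = 11 * (25 - 28) - 12 = 41

2P = (28, 41)


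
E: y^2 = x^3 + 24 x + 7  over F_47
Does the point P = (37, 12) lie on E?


Check whether y^2 = x^3 + 24 x + 7 (mod 47) for (x, y) = (37, 12).
LHS: y^2 = 12^2 mod 47 = 3
RHS: x^3 + 24 x + 7 = 37^3 + 24*37 + 7 mod 47 = 36
LHS != RHS

No, not on the curve


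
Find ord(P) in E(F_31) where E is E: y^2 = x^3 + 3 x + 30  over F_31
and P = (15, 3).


Compute successive multiples of P until we hit O:
  1P = (15, 3)
  2P = (29, 27)
  3P = (26, 18)
  4P = (8, 15)
  5P = (16, 12)
  6P = (19, 23)
  7P = (22, 24)
  8P = (3, 2)
  ... (continuing to 25P)
  25P = O

ord(P) = 25


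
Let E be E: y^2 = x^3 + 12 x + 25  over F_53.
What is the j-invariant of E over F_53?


Delta = -16(4 a^3 + 27 b^2) mod 53 = 1
-1728 * (4 a)^3 = -1728 * (4*12)^3 mod 53 = 25
j = 25 * 1^(-1) mod 53 = 25

j = 25 (mod 53)


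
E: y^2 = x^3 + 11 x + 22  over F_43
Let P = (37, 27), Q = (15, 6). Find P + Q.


P != Q, so use the chord formula.
s = (y2 - y1) / (x2 - x1) = (22) / (21) mod 43 = 42
x3 = s^2 - x1 - x2 mod 43 = 42^2 - 37 - 15 = 35
y3 = s (x1 - x3) - y1 mod 43 = 42 * (37 - 35) - 27 = 14

P + Q = (35, 14)


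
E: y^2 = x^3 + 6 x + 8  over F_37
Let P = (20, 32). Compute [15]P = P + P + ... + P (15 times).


k = 15 = 1111_2 (binary, LSB first: 1111)
Double-and-add from P = (20, 32):
  bit 0 = 1: acc = O + (20, 32) = (20, 32)
  bit 1 = 1: acc = (20, 32) + (27, 13) = (17, 18)
  bit 2 = 1: acc = (17, 18) + (30, 20) = (36, 36)
  bit 3 = 1: acc = (36, 36) + (25, 13) = (3, 33)

15P = (3, 33)


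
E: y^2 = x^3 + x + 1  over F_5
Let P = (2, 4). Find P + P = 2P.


Doubling: s = (3 x1^2 + a) / (2 y1)
s = (3*2^2 + 1) / (2*4) mod 5 = 1
x3 = s^2 - 2 x1 mod 5 = 1^2 - 2*2 = 2
y3 = s (x1 - x3) - y1 mod 5 = 1 * (2 - 2) - 4 = 1

2P = (2, 1)


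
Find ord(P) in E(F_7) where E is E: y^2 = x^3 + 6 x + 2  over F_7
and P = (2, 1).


Compute successive multiples of P until we hit O:
  1P = (2, 1)
  2P = (0, 3)
  3P = (6, 3)
  4P = (1, 3)
  5P = (1, 4)
  6P = (6, 4)
  7P = (0, 4)
  8P = (2, 6)
  ... (continuing to 9P)
  9P = O

ord(P) = 9


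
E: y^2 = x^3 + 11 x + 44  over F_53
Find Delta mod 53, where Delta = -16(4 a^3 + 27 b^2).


4 a^3 + 27 b^2 = 4*11^3 + 27*44^2 = 5324 + 52272 = 57596
Delta = -16 * (57596) = -921536
Delta mod 53 = 28

Delta = 28 (mod 53)


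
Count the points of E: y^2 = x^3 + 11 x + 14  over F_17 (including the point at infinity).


For each x in F_17, count y with y^2 = x^3 + 11 x + 14 mod 17:
  x = 1: RHS = 9, y in [3, 14]  -> 2 point(s)
  x = 7: RHS = 9, y in [3, 14]  -> 2 point(s)
  x = 8: RHS = 2, y in [6, 11]  -> 2 point(s)
  x = 9: RHS = 9, y in [3, 14]  -> 2 point(s)
  x = 10: RHS = 2, y in [6, 11]  -> 2 point(s)
  x = 11: RHS = 4, y in [2, 15]  -> 2 point(s)
  x = 12: RHS = 4, y in [2, 15]  -> 2 point(s)
  x = 13: RHS = 8, y in [5, 12]  -> 2 point(s)
  x = 15: RHS = 1, y in [1, 16]  -> 2 point(s)
  x = 16: RHS = 2, y in [6, 11]  -> 2 point(s)
Affine points: 20. Add the point at infinity: total = 21.

#E(F_17) = 21


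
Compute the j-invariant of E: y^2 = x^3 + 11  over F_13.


Delta = -16(4 a^3 + 27 b^2) mod 13 = 1
-1728 * (4 a)^3 = -1728 * (4*0)^3 mod 13 = 0
j = 0 * 1^(-1) mod 13 = 0

j = 0 (mod 13)


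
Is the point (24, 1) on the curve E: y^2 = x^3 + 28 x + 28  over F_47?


Check whether y^2 = x^3 + 28 x + 28 (mod 47) for (x, y) = (24, 1).
LHS: y^2 = 1^2 mod 47 = 1
RHS: x^3 + 28 x + 28 = 24^3 + 28*24 + 28 mod 47 = 1
LHS = RHS

Yes, on the curve


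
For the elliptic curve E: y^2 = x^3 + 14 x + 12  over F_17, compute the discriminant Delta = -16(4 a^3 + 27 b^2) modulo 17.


4 a^3 + 27 b^2 = 4*14^3 + 27*12^2 = 10976 + 3888 = 14864
Delta = -16 * (14864) = -237824
Delta mod 17 = 6

Delta = 6 (mod 17)


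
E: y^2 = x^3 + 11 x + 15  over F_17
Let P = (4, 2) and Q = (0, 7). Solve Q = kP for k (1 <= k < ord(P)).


Enumerate multiples of P until we hit Q = (0, 7):
  1P = (4, 2)
  2P = (13, 14)
  3P = (15, 6)
  4P = (6, 5)
  5P = (5, 5)
  6P = (0, 10)
  7P = (0, 7)
Match found at i = 7.

k = 7


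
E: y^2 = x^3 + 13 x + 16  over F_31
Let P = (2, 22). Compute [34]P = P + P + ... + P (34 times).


k = 34 = 100010_2 (binary, LSB first: 010001)
Double-and-add from P = (2, 22):
  bit 0 = 0: acc unchanged = O
  bit 1 = 1: acc = O + (3, 19) = (3, 19)
  bit 2 = 0: acc unchanged = (3, 19)
  bit 3 = 0: acc unchanged = (3, 19)
  bit 4 = 0: acc unchanged = (3, 19)
  bit 5 = 1: acc = (3, 19) + (14, 11) = (3, 12)

34P = (3, 12)


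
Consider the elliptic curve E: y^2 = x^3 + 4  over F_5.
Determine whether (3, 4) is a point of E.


Check whether y^2 = x^3 + 0 x + 4 (mod 5) for (x, y) = (3, 4).
LHS: y^2 = 4^2 mod 5 = 1
RHS: x^3 + 0 x + 4 = 3^3 + 0*3 + 4 mod 5 = 1
LHS = RHS

Yes, on the curve


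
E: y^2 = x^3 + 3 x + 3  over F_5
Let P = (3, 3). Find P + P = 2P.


Doubling: s = (3 x1^2 + a) / (2 y1)
s = (3*3^2 + 3) / (2*3) mod 5 = 0
x3 = s^2 - 2 x1 mod 5 = 0^2 - 2*3 = 4
y3 = s (x1 - x3) - y1 mod 5 = 0 * (3 - 4) - 3 = 2

2P = (4, 2)


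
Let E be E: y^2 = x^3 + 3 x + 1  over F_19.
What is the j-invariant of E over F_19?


Delta = -16(4 a^3 + 27 b^2) mod 19 = 6
-1728 * (4 a)^3 = -1728 * (4*3)^3 mod 19 = 18
j = 18 * 6^(-1) mod 19 = 3

j = 3 (mod 19)


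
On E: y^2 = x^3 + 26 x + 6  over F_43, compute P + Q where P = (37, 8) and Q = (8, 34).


P != Q, so use the chord formula.
s = (y2 - y1) / (x2 - x1) = (26) / (14) mod 43 = 8
x3 = s^2 - x1 - x2 mod 43 = 8^2 - 37 - 8 = 19
y3 = s (x1 - x3) - y1 mod 43 = 8 * (37 - 19) - 8 = 7

P + Q = (19, 7)


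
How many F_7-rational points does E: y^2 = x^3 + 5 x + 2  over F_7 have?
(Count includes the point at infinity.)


For each x in F_7, count y with y^2 = x^3 + 5 x + 2 mod 7:
  x = 0: RHS = 2, y in [3, 4]  -> 2 point(s)
  x = 1: RHS = 1, y in [1, 6]  -> 2 point(s)
  x = 3: RHS = 2, y in [3, 4]  -> 2 point(s)
  x = 4: RHS = 2, y in [3, 4]  -> 2 point(s)
Affine points: 8. Add the point at infinity: total = 9.

#E(F_7) = 9


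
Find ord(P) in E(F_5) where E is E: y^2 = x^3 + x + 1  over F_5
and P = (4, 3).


Compute successive multiples of P until we hit O:
  1P = (4, 3)
  2P = (3, 1)
  3P = (2, 1)
  4P = (0, 1)
  5P = (0, 4)
  6P = (2, 4)
  7P = (3, 4)
  8P = (4, 2)
  ... (continuing to 9P)
  9P = O

ord(P) = 9


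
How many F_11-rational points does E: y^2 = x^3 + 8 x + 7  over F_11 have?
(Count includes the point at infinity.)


For each x in F_11, count y with y^2 = x^3 + 8 x + 7 mod 11:
  x = 1: RHS = 5, y in [4, 7]  -> 2 point(s)
  x = 2: RHS = 9, y in [3, 8]  -> 2 point(s)
  x = 3: RHS = 3, y in [5, 6]  -> 2 point(s)
  x = 4: RHS = 4, y in [2, 9]  -> 2 point(s)
  x = 8: RHS = 0, y in [0]  -> 1 point(s)
  x = 9: RHS = 5, y in [4, 7]  -> 2 point(s)
  x = 10: RHS = 9, y in [3, 8]  -> 2 point(s)
Affine points: 13. Add the point at infinity: total = 14.

#E(F_11) = 14


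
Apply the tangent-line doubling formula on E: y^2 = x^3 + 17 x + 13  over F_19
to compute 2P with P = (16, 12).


Doubling: s = (3 x1^2 + a) / (2 y1)
s = (3*16^2 + 17) / (2*12) mod 19 = 5
x3 = s^2 - 2 x1 mod 19 = 5^2 - 2*16 = 12
y3 = s (x1 - x3) - y1 mod 19 = 5 * (16 - 12) - 12 = 8

2P = (12, 8)


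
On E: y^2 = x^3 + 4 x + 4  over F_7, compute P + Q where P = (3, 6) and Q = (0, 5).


P != Q, so use the chord formula.
s = (y2 - y1) / (x2 - x1) = (6) / (4) mod 7 = 5
x3 = s^2 - x1 - x2 mod 7 = 5^2 - 3 - 0 = 1
y3 = s (x1 - x3) - y1 mod 7 = 5 * (3 - 1) - 6 = 4

P + Q = (1, 4)


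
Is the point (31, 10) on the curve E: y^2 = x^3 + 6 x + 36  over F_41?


Check whether y^2 = x^3 + 6 x + 36 (mod 41) for (x, y) = (31, 10).
LHS: y^2 = 10^2 mod 41 = 18
RHS: x^3 + 6 x + 36 = 31^3 + 6*31 + 36 mod 41 = 1
LHS != RHS

No, not on the curve


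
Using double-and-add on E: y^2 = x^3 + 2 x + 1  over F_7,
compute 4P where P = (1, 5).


k = 4 = 100_2 (binary, LSB first: 001)
Double-and-add from P = (1, 5):
  bit 0 = 0: acc unchanged = O
  bit 1 = 0: acc unchanged = O
  bit 2 = 1: acc = O + (1, 2) = (1, 2)

4P = (1, 2)


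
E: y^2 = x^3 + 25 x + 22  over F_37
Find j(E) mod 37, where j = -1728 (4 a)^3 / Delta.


Delta = -16(4 a^3 + 27 b^2) mod 37 = 35
-1728 * (4 a)^3 = -1728 * (4*25)^3 mod 37 = 11
j = 11 * 35^(-1) mod 37 = 13

j = 13 (mod 37)


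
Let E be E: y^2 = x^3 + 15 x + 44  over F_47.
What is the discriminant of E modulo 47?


4 a^3 + 27 b^2 = 4*15^3 + 27*44^2 = 13500 + 52272 = 65772
Delta = -16 * (65772) = -1052352
Delta mod 47 = 25

Delta = 25 (mod 47)


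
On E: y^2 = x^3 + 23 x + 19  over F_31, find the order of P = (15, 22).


Compute successive multiples of P until we hit O:
  1P = (15, 22)
  2P = (6, 1)
  3P = (12, 16)
  4P = (8, 23)
  5P = (27, 24)
  6P = (14, 4)
  7P = (16, 22)
  8P = (0, 9)
  ... (continuing to 31P)
  31P = O

ord(P) = 31


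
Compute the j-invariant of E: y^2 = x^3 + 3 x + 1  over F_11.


Delta = -16(4 a^3 + 27 b^2) mod 11 = 7
-1728 * (4 a)^3 = -1728 * (4*3)^3 mod 11 = 10
j = 10 * 7^(-1) mod 11 = 3

j = 3 (mod 11)


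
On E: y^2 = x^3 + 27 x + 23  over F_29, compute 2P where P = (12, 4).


Doubling: s = (3 x1^2 + a) / (2 y1)
s = (3*12^2 + 27) / (2*4) mod 29 = 3
x3 = s^2 - 2 x1 mod 29 = 3^2 - 2*12 = 14
y3 = s (x1 - x3) - y1 mod 29 = 3 * (12 - 14) - 4 = 19

2P = (14, 19)


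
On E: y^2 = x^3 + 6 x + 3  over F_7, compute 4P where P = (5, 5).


k = 4 = 100_2 (binary, LSB first: 001)
Double-and-add from P = (5, 5):
  bit 0 = 0: acc unchanged = O
  bit 1 = 0: acc unchanged = O
  bit 2 = 1: acc = O + (5, 5) = (5, 5)

4P = (5, 5)


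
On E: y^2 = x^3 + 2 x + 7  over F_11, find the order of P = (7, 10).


Compute successive multiples of P until we hit O:
  1P = (7, 10)
  2P = (6, 9)
  3P = (10, 9)
  4P = (10, 2)
  5P = (6, 2)
  6P = (7, 1)
  7P = O

ord(P) = 7


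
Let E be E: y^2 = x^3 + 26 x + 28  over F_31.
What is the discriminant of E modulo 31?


4 a^3 + 27 b^2 = 4*26^3 + 27*28^2 = 70304 + 21168 = 91472
Delta = -16 * (91472) = -1463552
Delta mod 31 = 20

Delta = 20 (mod 31)


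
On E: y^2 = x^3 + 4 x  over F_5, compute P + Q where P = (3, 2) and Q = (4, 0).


P != Q, so use the chord formula.
s = (y2 - y1) / (x2 - x1) = (3) / (1) mod 5 = 3
x3 = s^2 - x1 - x2 mod 5 = 3^2 - 3 - 4 = 2
y3 = s (x1 - x3) - y1 mod 5 = 3 * (3 - 2) - 2 = 1

P + Q = (2, 1)


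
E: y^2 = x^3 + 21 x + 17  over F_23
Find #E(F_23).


For each x in F_23, count y with y^2 = x^3 + 21 x + 17 mod 23:
  x = 1: RHS = 16, y in [4, 19]  -> 2 point(s)
  x = 4: RHS = 4, y in [2, 21]  -> 2 point(s)
  x = 7: RHS = 1, y in [1, 22]  -> 2 point(s)
  x = 10: RHS = 8, y in [10, 13]  -> 2 point(s)
  x = 13: RHS = 3, y in [7, 16]  -> 2 point(s)
  x = 15: RHS = 4, y in [2, 21]  -> 2 point(s)
  x = 21: RHS = 13, y in [6, 17]  -> 2 point(s)
  x = 22: RHS = 18, y in [8, 15]  -> 2 point(s)
Affine points: 16. Add the point at infinity: total = 17.

#E(F_23) = 17


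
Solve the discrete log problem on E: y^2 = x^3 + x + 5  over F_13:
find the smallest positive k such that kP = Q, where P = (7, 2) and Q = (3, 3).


Enumerate multiples of P until we hit Q = (3, 3):
  1P = (7, 2)
  2P = (3, 3)
Match found at i = 2.

k = 2


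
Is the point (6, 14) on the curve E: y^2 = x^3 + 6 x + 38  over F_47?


Check whether y^2 = x^3 + 6 x + 38 (mod 47) for (x, y) = (6, 14).
LHS: y^2 = 14^2 mod 47 = 8
RHS: x^3 + 6 x + 38 = 6^3 + 6*6 + 38 mod 47 = 8
LHS = RHS

Yes, on the curve


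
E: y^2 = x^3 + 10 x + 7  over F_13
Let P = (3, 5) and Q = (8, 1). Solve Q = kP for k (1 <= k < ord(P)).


Enumerate multiples of P until we hit Q = (8, 1):
  1P = (3, 5)
  2P = (6, 6)
  3P = (7, 11)
  4P = (2, 3)
  5P = (12, 3)
  6P = (8, 12)
  7P = (5, 0)
  8P = (8, 1)
Match found at i = 8.

k = 8


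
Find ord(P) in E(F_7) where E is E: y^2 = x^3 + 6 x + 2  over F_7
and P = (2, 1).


Compute successive multiples of P until we hit O:
  1P = (2, 1)
  2P = (0, 3)
  3P = (6, 3)
  4P = (1, 3)
  5P = (1, 4)
  6P = (6, 4)
  7P = (0, 4)
  8P = (2, 6)
  ... (continuing to 9P)
  9P = O

ord(P) = 9


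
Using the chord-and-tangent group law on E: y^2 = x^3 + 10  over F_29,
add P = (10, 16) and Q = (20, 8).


P != Q, so use the chord formula.
s = (y2 - y1) / (x2 - x1) = (21) / (10) mod 29 = 5
x3 = s^2 - x1 - x2 mod 29 = 5^2 - 10 - 20 = 24
y3 = s (x1 - x3) - y1 mod 29 = 5 * (10 - 24) - 16 = 1

P + Q = (24, 1)


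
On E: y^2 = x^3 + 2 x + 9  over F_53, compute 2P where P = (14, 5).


Doubling: s = (3 x1^2 + a) / (2 y1)
s = (3*14^2 + 2) / (2*5) mod 53 = 6
x3 = s^2 - 2 x1 mod 53 = 6^2 - 2*14 = 8
y3 = s (x1 - x3) - y1 mod 53 = 6 * (14 - 8) - 5 = 31

2P = (8, 31)


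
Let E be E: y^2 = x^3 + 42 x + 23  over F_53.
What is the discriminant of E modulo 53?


4 a^3 + 27 b^2 = 4*42^3 + 27*23^2 = 296352 + 14283 = 310635
Delta = -16 * (310635) = -4970160
Delta mod 53 = 21

Delta = 21 (mod 53)


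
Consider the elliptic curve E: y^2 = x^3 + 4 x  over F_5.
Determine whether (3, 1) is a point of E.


Check whether y^2 = x^3 + 4 x + 0 (mod 5) for (x, y) = (3, 1).
LHS: y^2 = 1^2 mod 5 = 1
RHS: x^3 + 4 x + 0 = 3^3 + 4*3 + 0 mod 5 = 4
LHS != RHS

No, not on the curve


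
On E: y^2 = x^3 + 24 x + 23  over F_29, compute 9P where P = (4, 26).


k = 9 = 1001_2 (binary, LSB first: 1001)
Double-and-add from P = (4, 26):
  bit 0 = 1: acc = O + (4, 26) = (4, 26)
  bit 1 = 0: acc unchanged = (4, 26)
  bit 2 = 0: acc unchanged = (4, 26)
  bit 3 = 1: acc = (4, 26) + (20, 8) = (4, 3)

9P = (4, 3)


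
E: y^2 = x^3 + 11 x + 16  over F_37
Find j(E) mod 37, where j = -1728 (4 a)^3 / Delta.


Delta = -16(4 a^3 + 27 b^2) mod 37 = 28
-1728 * (4 a)^3 = -1728 * (4*11)^3 mod 37 = 36
j = 36 * 28^(-1) mod 37 = 33

j = 33 (mod 37)


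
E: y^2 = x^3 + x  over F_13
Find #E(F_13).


For each x in F_13, count y with y^2 = x^3 + 1 x + 0 mod 13:
  x = 0: RHS = 0, y in [0]  -> 1 point(s)
  x = 2: RHS = 10, y in [6, 7]  -> 2 point(s)
  x = 3: RHS = 4, y in [2, 11]  -> 2 point(s)
  x = 4: RHS = 3, y in [4, 9]  -> 2 point(s)
  x = 5: RHS = 0, y in [0]  -> 1 point(s)
  x = 6: RHS = 1, y in [1, 12]  -> 2 point(s)
  x = 7: RHS = 12, y in [5, 8]  -> 2 point(s)
  x = 8: RHS = 0, y in [0]  -> 1 point(s)
  x = 9: RHS = 10, y in [6, 7]  -> 2 point(s)
  x = 10: RHS = 9, y in [3, 10]  -> 2 point(s)
  x = 11: RHS = 3, y in [4, 9]  -> 2 point(s)
Affine points: 19. Add the point at infinity: total = 20.

#E(F_13) = 20


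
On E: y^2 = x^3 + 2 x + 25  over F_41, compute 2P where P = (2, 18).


Doubling: s = (3 x1^2 + a) / (2 y1)
s = (3*2^2 + 2) / (2*18) mod 41 = 30
x3 = s^2 - 2 x1 mod 41 = 30^2 - 2*2 = 35
y3 = s (x1 - x3) - y1 mod 41 = 30 * (2 - 35) - 18 = 17

2P = (35, 17)


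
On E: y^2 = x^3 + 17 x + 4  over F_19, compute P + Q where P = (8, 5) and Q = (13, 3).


P != Q, so use the chord formula.
s = (y2 - y1) / (x2 - x1) = (17) / (5) mod 19 = 11
x3 = s^2 - x1 - x2 mod 19 = 11^2 - 8 - 13 = 5
y3 = s (x1 - x3) - y1 mod 19 = 11 * (8 - 5) - 5 = 9

P + Q = (5, 9)


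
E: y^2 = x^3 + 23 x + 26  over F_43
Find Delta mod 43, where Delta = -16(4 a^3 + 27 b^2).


4 a^3 + 27 b^2 = 4*23^3 + 27*26^2 = 48668 + 18252 = 66920
Delta = -16 * (66920) = -1070720
Delta mod 43 = 23

Delta = 23 (mod 43)


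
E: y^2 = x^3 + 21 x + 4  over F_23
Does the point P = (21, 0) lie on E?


Check whether y^2 = x^3 + 21 x + 4 (mod 23) for (x, y) = (21, 0).
LHS: y^2 = 0^2 mod 23 = 0
RHS: x^3 + 21 x + 4 = 21^3 + 21*21 + 4 mod 23 = 0
LHS = RHS

Yes, on the curve


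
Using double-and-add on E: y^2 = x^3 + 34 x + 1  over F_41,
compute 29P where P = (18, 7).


k = 29 = 11101_2 (binary, LSB first: 10111)
Double-and-add from P = (18, 7):
  bit 0 = 1: acc = O + (18, 7) = (18, 7)
  bit 1 = 0: acc unchanged = (18, 7)
  bit 2 = 1: acc = (18, 7) + (7, 34) = (0, 1)
  bit 3 = 1: acc = (0, 1) + (4, 18) = (32, 27)
  bit 4 = 1: acc = (32, 27) + (33, 23) = (33, 18)

29P = (33, 18)


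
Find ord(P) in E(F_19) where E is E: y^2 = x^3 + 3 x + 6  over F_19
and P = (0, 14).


Compute successive multiples of P until we hit O:
  1P = (0, 14)
  2P = (17, 12)
  3P = (3, 2)
  4P = (13, 0)
  5P = (3, 17)
  6P = (17, 7)
  7P = (0, 5)
  8P = O

ord(P) = 8


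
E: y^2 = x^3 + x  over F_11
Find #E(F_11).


For each x in F_11, count y with y^2 = x^3 + 1 x + 0 mod 11:
  x = 0: RHS = 0, y in [0]  -> 1 point(s)
  x = 5: RHS = 9, y in [3, 8]  -> 2 point(s)
  x = 7: RHS = 9, y in [3, 8]  -> 2 point(s)
  x = 8: RHS = 3, y in [5, 6]  -> 2 point(s)
  x = 9: RHS = 1, y in [1, 10]  -> 2 point(s)
  x = 10: RHS = 9, y in [3, 8]  -> 2 point(s)
Affine points: 11. Add the point at infinity: total = 12.

#E(F_11) = 12


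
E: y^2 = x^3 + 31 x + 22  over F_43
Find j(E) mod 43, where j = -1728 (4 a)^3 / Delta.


Delta = -16(4 a^3 + 27 b^2) mod 43 = 17
-1728 * (4 a)^3 = -1728 * (4*31)^3 mod 43 = 11
j = 11 * 17^(-1) mod 43 = 31

j = 31 (mod 43)


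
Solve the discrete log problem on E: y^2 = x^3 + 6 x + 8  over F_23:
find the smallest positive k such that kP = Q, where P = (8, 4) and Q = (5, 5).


Enumerate multiples of P until we hit Q = (5, 5):
  1P = (8, 4)
  2P = (0, 10)
  3P = (17, 20)
  4P = (4, 21)
  5P = (19, 14)
  6P = (5, 5)
Match found at i = 6.

k = 6


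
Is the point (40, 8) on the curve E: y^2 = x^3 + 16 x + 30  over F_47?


Check whether y^2 = x^3 + 16 x + 30 (mod 47) for (x, y) = (40, 8).
LHS: y^2 = 8^2 mod 47 = 17
RHS: x^3 + 16 x + 30 = 40^3 + 16*40 + 30 mod 47 = 45
LHS != RHS

No, not on the curve


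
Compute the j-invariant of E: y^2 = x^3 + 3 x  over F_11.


Delta = -16(4 a^3 + 27 b^2) mod 11 = 10
-1728 * (4 a)^3 = -1728 * (4*3)^3 mod 11 = 10
j = 10 * 10^(-1) mod 11 = 1

j = 1 (mod 11)


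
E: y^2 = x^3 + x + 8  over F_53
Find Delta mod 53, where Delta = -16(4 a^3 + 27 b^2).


4 a^3 + 27 b^2 = 4*1^3 + 27*8^2 = 4 + 1728 = 1732
Delta = -16 * (1732) = -27712
Delta mod 53 = 7

Delta = 7 (mod 53)


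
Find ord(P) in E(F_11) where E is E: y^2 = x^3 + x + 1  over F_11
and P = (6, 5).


Compute successive multiples of P until we hit O:
  1P = (6, 5)
  2P = (0, 1)
  3P = (3, 8)
  4P = (3, 3)
  5P = (0, 10)
  6P = (6, 6)
  7P = O

ord(P) = 7


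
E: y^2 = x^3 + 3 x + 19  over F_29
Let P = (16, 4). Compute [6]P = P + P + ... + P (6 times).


k = 6 = 110_2 (binary, LSB first: 011)
Double-and-add from P = (16, 4):
  bit 0 = 0: acc unchanged = O
  bit 1 = 1: acc = O + (21, 18) = (21, 18)
  bit 2 = 1: acc = (21, 18) + (25, 28) = (11, 7)

6P = (11, 7)


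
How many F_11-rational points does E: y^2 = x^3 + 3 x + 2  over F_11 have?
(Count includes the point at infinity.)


For each x in F_11, count y with y^2 = x^3 + 3 x + 2 mod 11:
  x = 2: RHS = 5, y in [4, 7]  -> 2 point(s)
  x = 3: RHS = 5, y in [4, 7]  -> 2 point(s)
  x = 4: RHS = 1, y in [1, 10]  -> 2 point(s)
  x = 6: RHS = 5, y in [4, 7]  -> 2 point(s)
  x = 7: RHS = 3, y in [5, 6]  -> 2 point(s)
  x = 10: RHS = 9, y in [3, 8]  -> 2 point(s)
Affine points: 12. Add the point at infinity: total = 13.

#E(F_11) = 13


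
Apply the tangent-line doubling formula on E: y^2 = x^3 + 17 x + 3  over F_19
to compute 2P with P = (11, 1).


Doubling: s = (3 x1^2 + a) / (2 y1)
s = (3*11^2 + 17) / (2*1) mod 19 = 0
x3 = s^2 - 2 x1 mod 19 = 0^2 - 2*11 = 16
y3 = s (x1 - x3) - y1 mod 19 = 0 * (11 - 16) - 1 = 18

2P = (16, 18)


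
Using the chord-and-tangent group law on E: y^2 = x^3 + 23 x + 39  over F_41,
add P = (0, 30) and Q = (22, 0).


P != Q, so use the chord formula.
s = (y2 - y1) / (x2 - x1) = (11) / (22) mod 41 = 21
x3 = s^2 - x1 - x2 mod 41 = 21^2 - 0 - 22 = 9
y3 = s (x1 - x3) - y1 mod 41 = 21 * (0 - 9) - 30 = 27

P + Q = (9, 27)


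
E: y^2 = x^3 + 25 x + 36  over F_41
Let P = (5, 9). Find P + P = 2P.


Doubling: s = (3 x1^2 + a) / (2 y1)
s = (3*5^2 + 25) / (2*9) mod 41 = 1
x3 = s^2 - 2 x1 mod 41 = 1^2 - 2*5 = 32
y3 = s (x1 - x3) - y1 mod 41 = 1 * (5 - 32) - 9 = 5

2P = (32, 5)


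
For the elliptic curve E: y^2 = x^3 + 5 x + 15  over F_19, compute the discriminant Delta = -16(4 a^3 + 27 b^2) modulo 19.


4 a^3 + 27 b^2 = 4*5^3 + 27*15^2 = 500 + 6075 = 6575
Delta = -16 * (6575) = -105200
Delta mod 19 = 3

Delta = 3 (mod 19)


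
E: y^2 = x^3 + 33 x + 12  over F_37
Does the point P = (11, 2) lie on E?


Check whether y^2 = x^3 + 33 x + 12 (mod 37) for (x, y) = (11, 2).
LHS: y^2 = 2^2 mod 37 = 4
RHS: x^3 + 33 x + 12 = 11^3 + 33*11 + 12 mod 37 = 4
LHS = RHS

Yes, on the curve


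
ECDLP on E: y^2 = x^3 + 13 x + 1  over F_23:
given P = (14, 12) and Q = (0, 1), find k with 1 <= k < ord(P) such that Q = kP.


Enumerate multiples of P until we hit Q = (0, 1):
  1P = (14, 12)
  2P = (4, 18)
  3P = (21, 6)
  4P = (0, 22)
  5P = (2, 9)
  6P = (20, 21)
  7P = (20, 2)
  8P = (2, 14)
  9P = (0, 1)
Match found at i = 9.

k = 9


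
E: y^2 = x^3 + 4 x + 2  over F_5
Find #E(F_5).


For each x in F_5, count y with y^2 = x^3 + 4 x + 2 mod 5:
  x = 3: RHS = 1, y in [1, 4]  -> 2 point(s)
Affine points: 2. Add the point at infinity: total = 3.

#E(F_5) = 3


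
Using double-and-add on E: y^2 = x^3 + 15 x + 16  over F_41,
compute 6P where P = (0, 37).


k = 6 = 110_2 (binary, LSB first: 011)
Double-and-add from P = (0, 37):
  bit 0 = 0: acc unchanged = O
  bit 1 = 1: acc = O + (8, 19) = (8, 19)
  bit 2 = 1: acc = (8, 19) + (30, 23) = (1, 27)

6P = (1, 27)


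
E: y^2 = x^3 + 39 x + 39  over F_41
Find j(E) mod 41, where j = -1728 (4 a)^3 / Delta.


Delta = -16(4 a^3 + 27 b^2) mod 41 = 14
-1728 * (4 a)^3 = -1728 * (4*39)^3 mod 41 = 38
j = 38 * 14^(-1) mod 41 = 32

j = 32 (mod 41)


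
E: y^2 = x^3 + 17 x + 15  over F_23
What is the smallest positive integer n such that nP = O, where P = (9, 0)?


Compute successive multiples of P until we hit O:
  1P = (9, 0)
  2P = O

ord(P) = 2


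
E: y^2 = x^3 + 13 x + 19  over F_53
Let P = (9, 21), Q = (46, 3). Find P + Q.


P != Q, so use the chord formula.
s = (y2 - y1) / (x2 - x1) = (35) / (37) mod 53 = 21
x3 = s^2 - x1 - x2 mod 53 = 21^2 - 9 - 46 = 15
y3 = s (x1 - x3) - y1 mod 53 = 21 * (9 - 15) - 21 = 12

P + Q = (15, 12)


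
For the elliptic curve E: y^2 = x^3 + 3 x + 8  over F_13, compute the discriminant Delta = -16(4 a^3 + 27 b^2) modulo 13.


4 a^3 + 27 b^2 = 4*3^3 + 27*8^2 = 108 + 1728 = 1836
Delta = -16 * (1836) = -29376
Delta mod 13 = 4

Delta = 4 (mod 13)


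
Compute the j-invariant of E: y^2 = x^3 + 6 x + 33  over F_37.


Delta = -16(4 a^3 + 27 b^2) mod 37 = 21
-1728 * (4 a)^3 = -1728 * (4*6)^3 mod 37 = 31
j = 31 * 21^(-1) mod 37 = 5

j = 5 (mod 37)


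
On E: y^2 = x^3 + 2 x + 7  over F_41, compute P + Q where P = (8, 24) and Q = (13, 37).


P != Q, so use the chord formula.
s = (y2 - y1) / (x2 - x1) = (13) / (5) mod 41 = 19
x3 = s^2 - x1 - x2 mod 41 = 19^2 - 8 - 13 = 12
y3 = s (x1 - x3) - y1 mod 41 = 19 * (8 - 12) - 24 = 23

P + Q = (12, 23)


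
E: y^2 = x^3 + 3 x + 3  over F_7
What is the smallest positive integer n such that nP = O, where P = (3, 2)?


Compute successive multiples of P until we hit O:
  1P = (3, 2)
  2P = (3, 5)
  3P = O

ord(P) = 3


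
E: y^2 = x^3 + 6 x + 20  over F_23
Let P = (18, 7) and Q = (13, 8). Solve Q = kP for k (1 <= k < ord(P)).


Enumerate multiples of P until we hit Q = (13, 8):
  1P = (18, 7)
  2P = (22, 6)
  3P = (19, 22)
  4P = (4, 19)
  5P = (13, 15)
  6P = (1, 21)
  7P = (12, 7)
  8P = (16, 16)
  9P = (15, 14)
  10P = (21, 0)
  11P = (15, 9)
  12P = (16, 7)
  13P = (12, 16)
  14P = (1, 2)
  15P = (13, 8)
Match found at i = 15.

k = 15


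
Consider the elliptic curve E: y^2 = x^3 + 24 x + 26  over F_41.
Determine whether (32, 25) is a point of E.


Check whether y^2 = x^3 + 24 x + 26 (mod 41) for (x, y) = (32, 25).
LHS: y^2 = 25^2 mod 41 = 10
RHS: x^3 + 24 x + 26 = 32^3 + 24*32 + 26 mod 41 = 24
LHS != RHS

No, not on the curve


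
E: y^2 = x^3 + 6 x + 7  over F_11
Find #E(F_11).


For each x in F_11, count y with y^2 = x^3 + 6 x + 7 mod 11:
  x = 1: RHS = 3, y in [5, 6]  -> 2 point(s)
  x = 2: RHS = 5, y in [4, 7]  -> 2 point(s)
  x = 9: RHS = 9, y in [3, 8]  -> 2 point(s)
  x = 10: RHS = 0, y in [0]  -> 1 point(s)
Affine points: 7. Add the point at infinity: total = 8.

#E(F_11) = 8


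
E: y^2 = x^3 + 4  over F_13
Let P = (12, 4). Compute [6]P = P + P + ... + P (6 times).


k = 6 = 110_2 (binary, LSB first: 011)
Double-and-add from P = (12, 4):
  bit 0 = 0: acc unchanged = O
  bit 1 = 1: acc = O + (6, 8) = (6, 8)
  bit 2 = 1: acc = (6, 8) + (10, 4) = (11, 10)

6P = (11, 10)


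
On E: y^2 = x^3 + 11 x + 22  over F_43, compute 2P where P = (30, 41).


Doubling: s = (3 x1^2 + a) / (2 y1)
s = (3*30^2 + 11) / (2*41) mod 43 = 21
x3 = s^2 - 2 x1 mod 43 = 21^2 - 2*30 = 37
y3 = s (x1 - x3) - y1 mod 43 = 21 * (30 - 37) - 41 = 27

2P = (37, 27)


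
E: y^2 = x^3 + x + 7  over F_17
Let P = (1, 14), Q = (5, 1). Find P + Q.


P != Q, so use the chord formula.
s = (y2 - y1) / (x2 - x1) = (4) / (4) mod 17 = 1
x3 = s^2 - x1 - x2 mod 17 = 1^2 - 1 - 5 = 12
y3 = s (x1 - x3) - y1 mod 17 = 1 * (1 - 12) - 14 = 9

P + Q = (12, 9)


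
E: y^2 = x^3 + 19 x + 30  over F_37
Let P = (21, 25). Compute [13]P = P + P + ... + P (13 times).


k = 13 = 1101_2 (binary, LSB first: 1011)
Double-and-add from P = (21, 25):
  bit 0 = 1: acc = O + (21, 25) = (21, 25)
  bit 1 = 0: acc unchanged = (21, 25)
  bit 2 = 1: acc = (21, 25) + (15, 29) = (22, 25)
  bit 3 = 1: acc = (22, 25) + (17, 30) = (36, 26)

13P = (36, 26)


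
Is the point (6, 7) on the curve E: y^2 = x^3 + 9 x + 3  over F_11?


Check whether y^2 = x^3 + 9 x + 3 (mod 11) for (x, y) = (6, 7).
LHS: y^2 = 7^2 mod 11 = 5
RHS: x^3 + 9 x + 3 = 6^3 + 9*6 + 3 mod 11 = 9
LHS != RHS

No, not on the curve


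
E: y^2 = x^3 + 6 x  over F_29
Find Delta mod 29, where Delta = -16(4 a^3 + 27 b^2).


4 a^3 + 27 b^2 = 4*6^3 + 27*0^2 = 864 + 0 = 864
Delta = -16 * (864) = -13824
Delta mod 29 = 9

Delta = 9 (mod 29)


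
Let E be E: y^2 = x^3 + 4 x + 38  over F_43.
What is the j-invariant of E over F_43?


Delta = -16(4 a^3 + 27 b^2) mod 43 = 25
-1728 * (4 a)^3 = -1728 * (4*4)^3 mod 43 = 41
j = 41 * 25^(-1) mod 43 = 24

j = 24 (mod 43)


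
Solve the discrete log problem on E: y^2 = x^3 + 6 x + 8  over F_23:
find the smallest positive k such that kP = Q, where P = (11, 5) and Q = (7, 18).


Enumerate multiples of P until we hit Q = (7, 18):
  1P = (11, 5)
  2P = (4, 21)
  3P = (9, 20)
  4P = (19, 9)
  5P = (22, 1)
  6P = (8, 19)
  7P = (13, 12)
  8P = (17, 20)
  9P = (7, 5)
  10P = (5, 18)
  11P = (20, 3)
  12P = (0, 13)
  13P = (15, 0)
  14P = (0, 10)
  15P = (20, 20)
  16P = (5, 5)
  17P = (7, 18)
Match found at i = 17.

k = 17


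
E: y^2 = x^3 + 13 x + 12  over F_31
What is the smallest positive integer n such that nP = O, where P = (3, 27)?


Compute successive multiples of P until we hit O:
  1P = (3, 27)
  2P = (19, 22)
  3P = (16, 10)
  4P = (26, 15)
  5P = (12, 6)
  6P = (18, 8)
  7P = (28, 15)
  8P = (4, 2)
  ... (continuing to 30P)
  30P = O

ord(P) = 30


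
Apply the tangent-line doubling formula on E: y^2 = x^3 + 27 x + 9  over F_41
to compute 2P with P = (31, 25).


Doubling: s = (3 x1^2 + a) / (2 y1)
s = (3*31^2 + 27) / (2*25) mod 41 = 9
x3 = s^2 - 2 x1 mod 41 = 9^2 - 2*31 = 19
y3 = s (x1 - x3) - y1 mod 41 = 9 * (31 - 19) - 25 = 1

2P = (19, 1)


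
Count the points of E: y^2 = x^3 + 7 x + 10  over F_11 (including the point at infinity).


For each x in F_11, count y with y^2 = x^3 + 7 x + 10 mod 11:
  x = 3: RHS = 3, y in [5, 6]  -> 2 point(s)
  x = 4: RHS = 3, y in [5, 6]  -> 2 point(s)
  x = 5: RHS = 5, y in [4, 7]  -> 2 point(s)
  x = 6: RHS = 4, y in [2, 9]  -> 2 point(s)
Affine points: 8. Add the point at infinity: total = 9.

#E(F_11) = 9


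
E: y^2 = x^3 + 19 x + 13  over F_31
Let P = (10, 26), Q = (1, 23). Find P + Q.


P != Q, so use the chord formula.
s = (y2 - y1) / (x2 - x1) = (28) / (22) mod 31 = 21
x3 = s^2 - x1 - x2 mod 31 = 21^2 - 10 - 1 = 27
y3 = s (x1 - x3) - y1 mod 31 = 21 * (10 - 27) - 26 = 20

P + Q = (27, 20)


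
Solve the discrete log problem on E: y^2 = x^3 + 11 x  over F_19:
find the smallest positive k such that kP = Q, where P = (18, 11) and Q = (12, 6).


Enumerate multiples of P until we hit Q = (12, 6):
  1P = (18, 11)
  2P = (9, 12)
  3P = (15, 14)
  4P = (6, 15)
  5P = (12, 6)
Match found at i = 5.

k = 5


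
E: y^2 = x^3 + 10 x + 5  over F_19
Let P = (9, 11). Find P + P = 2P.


Doubling: s = (3 x1^2 + a) / (2 y1)
s = (3*9^2 + 10) / (2*11) mod 19 = 2
x3 = s^2 - 2 x1 mod 19 = 2^2 - 2*9 = 5
y3 = s (x1 - x3) - y1 mod 19 = 2 * (9 - 5) - 11 = 16

2P = (5, 16)


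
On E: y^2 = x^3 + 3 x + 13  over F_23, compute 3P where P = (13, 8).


k = 3 = 11_2 (binary, LSB first: 11)
Double-and-add from P = (13, 8):
  bit 0 = 1: acc = O + (13, 8) = (13, 8)
  bit 1 = 1: acc = (13, 8) + (10, 10) = (3, 16)

3P = (3, 16)


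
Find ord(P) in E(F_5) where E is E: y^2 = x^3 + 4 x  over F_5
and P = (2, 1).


Compute successive multiples of P until we hit O:
  1P = (2, 1)
  2P = (0, 0)
  3P = (2, 4)
  4P = O

ord(P) = 4


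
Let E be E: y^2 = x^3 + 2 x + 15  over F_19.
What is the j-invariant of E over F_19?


Delta = -16(4 a^3 + 27 b^2) mod 19 = 5
-1728 * (4 a)^3 = -1728 * (4*2)^3 mod 19 = 18
j = 18 * 5^(-1) mod 19 = 15

j = 15 (mod 19)


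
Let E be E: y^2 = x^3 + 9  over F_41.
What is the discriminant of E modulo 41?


4 a^3 + 27 b^2 = 4*0^3 + 27*9^2 = 0 + 2187 = 2187
Delta = -16 * (2187) = -34992
Delta mod 41 = 22

Delta = 22 (mod 41)


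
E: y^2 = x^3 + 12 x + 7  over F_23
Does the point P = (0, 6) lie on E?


Check whether y^2 = x^3 + 12 x + 7 (mod 23) for (x, y) = (0, 6).
LHS: y^2 = 6^2 mod 23 = 13
RHS: x^3 + 12 x + 7 = 0^3 + 12*0 + 7 mod 23 = 7
LHS != RHS

No, not on the curve


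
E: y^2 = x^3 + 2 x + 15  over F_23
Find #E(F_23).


For each x in F_23, count y with y^2 = x^3 + 2 x + 15 mod 23:
  x = 1: RHS = 18, y in [8, 15]  -> 2 point(s)
  x = 2: RHS = 4, y in [2, 21]  -> 2 point(s)
  x = 3: RHS = 2, y in [5, 18]  -> 2 point(s)
  x = 4: RHS = 18, y in [8, 15]  -> 2 point(s)
  x = 5: RHS = 12, y in [9, 14]  -> 2 point(s)
  x = 6: RHS = 13, y in [6, 17]  -> 2 point(s)
  x = 7: RHS = 4, y in [2, 21]  -> 2 point(s)
  x = 9: RHS = 3, y in [7, 16]  -> 2 point(s)
  x = 10: RHS = 0, y in [0]  -> 1 point(s)
  x = 14: RHS = 4, y in [2, 21]  -> 2 point(s)
  x = 15: RHS = 16, y in [4, 19]  -> 2 point(s)
  x = 16: RHS = 3, y in [7, 16]  -> 2 point(s)
  x = 18: RHS = 18, y in [8, 15]  -> 2 point(s)
  x = 19: RHS = 12, y in [9, 14]  -> 2 point(s)
  x = 21: RHS = 3, y in [7, 16]  -> 2 point(s)
  x = 22: RHS = 12, y in [9, 14]  -> 2 point(s)
Affine points: 31. Add the point at infinity: total = 32.

#E(F_23) = 32


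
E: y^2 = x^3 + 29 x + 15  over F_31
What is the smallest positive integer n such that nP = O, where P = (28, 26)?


Compute successive multiples of P until we hit O:
  1P = (28, 26)
  2P = (20, 16)
  3P = (2, 22)
  4P = (19, 4)
  5P = (16, 24)
  6P = (12, 18)
  7P = (30, 4)
  8P = (1, 18)
  ... (continuing to 29P)
  29P = O

ord(P) = 29


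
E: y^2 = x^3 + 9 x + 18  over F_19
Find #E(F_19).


For each x in F_19, count y with y^2 = x^3 + 9 x + 18 mod 19:
  x = 1: RHS = 9, y in [3, 16]  -> 2 point(s)
  x = 2: RHS = 6, y in [5, 14]  -> 2 point(s)
  x = 4: RHS = 4, y in [2, 17]  -> 2 point(s)
  x = 5: RHS = 17, y in [6, 13]  -> 2 point(s)
  x = 7: RHS = 6, y in [5, 14]  -> 2 point(s)
  x = 9: RHS = 11, y in [7, 12]  -> 2 point(s)
  x = 10: RHS = 6, y in [5, 14]  -> 2 point(s)
  x = 11: RHS = 4, y in [2, 17]  -> 2 point(s)
  x = 12: RHS = 11, y in [7, 12]  -> 2 point(s)
  x = 14: RHS = 0, y in [0]  -> 1 point(s)
  x = 17: RHS = 11, y in [7, 12]  -> 2 point(s)
Affine points: 21. Add the point at infinity: total = 22.

#E(F_19) = 22


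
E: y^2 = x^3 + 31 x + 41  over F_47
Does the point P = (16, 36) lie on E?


Check whether y^2 = x^3 + 31 x + 41 (mod 47) for (x, y) = (16, 36).
LHS: y^2 = 36^2 mod 47 = 27
RHS: x^3 + 31 x + 41 = 16^3 + 31*16 + 41 mod 47 = 27
LHS = RHS

Yes, on the curve


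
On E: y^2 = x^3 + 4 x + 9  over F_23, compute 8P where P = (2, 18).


k = 8 = 1000_2 (binary, LSB first: 0001)
Double-and-add from P = (2, 18):
  bit 0 = 0: acc unchanged = O
  bit 1 = 0: acc unchanged = O
  bit 2 = 0: acc unchanged = O
  bit 3 = 1: acc = O + (22, 2) = (22, 2)

8P = (22, 2)


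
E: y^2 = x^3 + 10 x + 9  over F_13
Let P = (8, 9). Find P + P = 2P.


Doubling: s = (3 x1^2 + a) / (2 y1)
s = (3*8^2 + 10) / (2*9) mod 13 = 4
x3 = s^2 - 2 x1 mod 13 = 4^2 - 2*8 = 0
y3 = s (x1 - x3) - y1 mod 13 = 4 * (8 - 0) - 9 = 10

2P = (0, 10)


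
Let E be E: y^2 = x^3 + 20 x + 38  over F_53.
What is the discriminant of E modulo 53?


4 a^3 + 27 b^2 = 4*20^3 + 27*38^2 = 32000 + 38988 = 70988
Delta = -16 * (70988) = -1135808
Delta mod 53 = 35

Delta = 35 (mod 53)


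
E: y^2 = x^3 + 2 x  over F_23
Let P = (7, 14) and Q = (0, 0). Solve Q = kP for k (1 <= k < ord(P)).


Enumerate multiples of P until we hit Q = (0, 0):
  1P = (7, 14)
  2P = (12, 21)
  3P = (17, 18)
  4P = (1, 16)
  5P = (10, 10)
  6P = (18, 16)
  7P = (14, 14)
  8P = (2, 9)
  9P = (15, 1)
  10P = (4, 7)
  11P = (20, 17)
  12P = (0, 0)
Match found at i = 12.

k = 12


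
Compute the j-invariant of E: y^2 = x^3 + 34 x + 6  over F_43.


Delta = -16(4 a^3 + 27 b^2) mod 43 = 15
-1728 * (4 a)^3 = -1728 * (4*34)^3 mod 43 = 8
j = 8 * 15^(-1) mod 43 = 12

j = 12 (mod 43)
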